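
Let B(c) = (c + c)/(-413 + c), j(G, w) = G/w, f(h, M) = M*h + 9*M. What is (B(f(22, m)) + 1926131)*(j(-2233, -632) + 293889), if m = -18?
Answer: 347384903131799677/613672 ≈ 5.6608e+11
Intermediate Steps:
f(h, M) = 9*M + M*h
B(c) = 2*c/(-413 + c) (B(c) = (2*c)/(-413 + c) = 2*c/(-413 + c))
(B(f(22, m)) + 1926131)*(j(-2233, -632) + 293889) = (2*(-18*(9 + 22))/(-413 - 18*(9 + 22)) + 1926131)*(-2233/(-632) + 293889) = (2*(-18*31)/(-413 - 18*31) + 1926131)*(-2233*(-1/632) + 293889) = (2*(-558)/(-413 - 558) + 1926131)*(2233/632 + 293889) = (2*(-558)/(-971) + 1926131)*(185740081/632) = (2*(-558)*(-1/971) + 1926131)*(185740081/632) = (1116/971 + 1926131)*(185740081/632) = (1870274317/971)*(185740081/632) = 347384903131799677/613672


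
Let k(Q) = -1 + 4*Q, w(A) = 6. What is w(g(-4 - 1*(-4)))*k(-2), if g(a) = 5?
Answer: -54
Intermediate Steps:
w(g(-4 - 1*(-4)))*k(-2) = 6*(-1 + 4*(-2)) = 6*(-1 - 8) = 6*(-9) = -54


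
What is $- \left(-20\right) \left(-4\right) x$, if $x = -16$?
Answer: $1280$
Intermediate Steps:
$- \left(-20\right) \left(-4\right) x = - \left(-20\right) \left(-4\right) \left(-16\right) = - 80 \left(-16\right) = \left(-1\right) \left(-1280\right) = 1280$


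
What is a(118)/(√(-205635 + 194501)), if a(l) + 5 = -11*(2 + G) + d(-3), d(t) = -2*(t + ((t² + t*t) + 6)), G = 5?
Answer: 62*I*√11134/5567 ≈ 1.1752*I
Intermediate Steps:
d(t) = -12 - 4*t² - 2*t (d(t) = -2*(t + ((t² + t²) + 6)) = -2*(t + (2*t² + 6)) = -2*(t + (6 + 2*t²)) = -2*(6 + t + 2*t²) = -12 - 4*t² - 2*t)
a(l) = -124 (a(l) = -5 + (-11*(2 + 5) + (-12 - 4*(-3)² - 2*(-3))) = -5 + (-11*7 + (-12 - 4*9 + 6)) = -5 + (-77 + (-12 - 36 + 6)) = -5 + (-77 - 42) = -5 - 119 = -124)
a(118)/(√(-205635 + 194501)) = -124/√(-205635 + 194501) = -124*(-I*√11134/11134) = -(-62)*I*√11134/5567 = 62*I*√11134/5567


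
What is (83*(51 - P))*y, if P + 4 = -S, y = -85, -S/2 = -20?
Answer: -670225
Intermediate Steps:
S = 40 (S = -2*(-20) = 40)
P = -44 (P = -4 - 1*40 = -4 - 40 = -44)
(83*(51 - P))*y = (83*(51 - 1*(-44)))*(-85) = (83*(51 + 44))*(-85) = (83*95)*(-85) = 7885*(-85) = -670225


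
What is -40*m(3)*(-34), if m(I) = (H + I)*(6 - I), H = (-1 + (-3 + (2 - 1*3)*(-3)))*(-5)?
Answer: 32640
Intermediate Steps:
H = 5 (H = (-1 + (-3 + (2 - 3)*(-3)))*(-5) = (-1 + (-3 - 1*(-3)))*(-5) = (-1 + (-3 + 3))*(-5) = (-1 + 0)*(-5) = -1*(-5) = 5)
m(I) = (5 + I)*(6 - I)
-40*m(3)*(-34) = -40*(30 + 3 - 1*3²)*(-34) = -40*(30 + 3 - 1*9)*(-34) = -40*(30 + 3 - 9)*(-34) = -40*24*(-34) = -960*(-34) = 32640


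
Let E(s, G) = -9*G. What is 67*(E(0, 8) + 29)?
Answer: -2881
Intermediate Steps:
67*(E(0, 8) + 29) = 67*(-9*8 + 29) = 67*(-72 + 29) = 67*(-43) = -2881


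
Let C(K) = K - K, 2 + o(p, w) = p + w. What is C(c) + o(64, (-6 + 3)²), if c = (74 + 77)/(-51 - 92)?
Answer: 71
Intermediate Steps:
o(p, w) = -2 + p + w (o(p, w) = -2 + (p + w) = -2 + p + w)
c = -151/143 (c = 151/(-143) = 151*(-1/143) = -151/143 ≈ -1.0559)
C(K) = 0
C(c) + o(64, (-6 + 3)²) = 0 + (-2 + 64 + (-6 + 3)²) = 0 + (-2 + 64 + (-3)²) = 0 + (-2 + 64 + 9) = 0 + 71 = 71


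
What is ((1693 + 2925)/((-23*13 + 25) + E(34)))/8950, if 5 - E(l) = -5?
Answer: -2309/1181400 ≈ -0.0019545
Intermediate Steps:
E(l) = 10 (E(l) = 5 - 1*(-5) = 5 + 5 = 10)
((1693 + 2925)/((-23*13 + 25) + E(34)))/8950 = ((1693 + 2925)/((-23*13 + 25) + 10))/8950 = (4618/((-299 + 25) + 10))*(1/8950) = (4618/(-274 + 10))*(1/8950) = (4618/(-264))*(1/8950) = (4618*(-1/264))*(1/8950) = -2309/132*1/8950 = -2309/1181400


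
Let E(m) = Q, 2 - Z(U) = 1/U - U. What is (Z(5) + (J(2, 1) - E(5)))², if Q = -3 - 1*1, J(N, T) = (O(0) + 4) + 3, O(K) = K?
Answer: 7921/25 ≈ 316.84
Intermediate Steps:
J(N, T) = 7 (J(N, T) = (0 + 4) + 3 = 4 + 3 = 7)
Q = -4 (Q = -3 - 1 = -4)
Z(U) = 2 + U - 1/U (Z(U) = 2 - (1/U - U) = 2 + (U - 1/U) = 2 + U - 1/U)
E(m) = -4
(Z(5) + (J(2, 1) - E(5)))² = ((2 + 5 - 1/5) + (7 - 1*(-4)))² = ((2 + 5 - 1*⅕) + (7 + 4))² = ((2 + 5 - ⅕) + 11)² = (34/5 + 11)² = (89/5)² = 7921/25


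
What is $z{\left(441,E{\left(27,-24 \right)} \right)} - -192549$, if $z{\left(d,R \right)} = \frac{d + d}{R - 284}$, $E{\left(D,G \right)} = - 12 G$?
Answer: $\frac{385539}{2} \approx 1.9277 \cdot 10^{5}$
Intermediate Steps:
$z{\left(d,R \right)} = \frac{2 d}{-284 + R}$
$z{\left(441,E{\left(27,-24 \right)} \right)} - -192549 = 2 \cdot 441 \frac{1}{-284 - -288} - -192549 = 2 \cdot 441 \frac{1}{-284 + 288} + 192549 = 2 \cdot 441 \cdot \frac{1}{4} + 192549 = \frac{441}{2} + 192549 = \frac{385539}{2}$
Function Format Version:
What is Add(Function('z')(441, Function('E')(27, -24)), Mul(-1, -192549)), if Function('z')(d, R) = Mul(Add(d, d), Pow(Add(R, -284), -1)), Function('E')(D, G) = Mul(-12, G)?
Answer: Rational(385539, 2) ≈ 1.9277e+5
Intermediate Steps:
Function('z')(d, R) = Mul(2, d, Pow(Add(-284, R), -1)) (Function('z')(d, R) = Mul(Mul(2, d), Pow(Add(-284, R), -1)) = Mul(2, d, Pow(Add(-284, R), -1)))
Add(Function('z')(441, Function('E')(27, -24)), Mul(-1, -192549)) = Add(Mul(2, 441, Pow(Add(-284, Mul(-12, -24)), -1)), Mul(-1, -192549)) = Add(Mul(2, 441, Pow(Add(-284, 288), -1)), 192549) = Add(Mul(2, 441, Pow(4, -1)), 192549) = Add(Mul(2, 441, Rational(1, 4)), 192549) = Add(Rational(441, 2), 192549) = Rational(385539, 2)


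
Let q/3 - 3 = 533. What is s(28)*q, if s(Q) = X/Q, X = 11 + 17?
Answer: 1608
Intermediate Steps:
X = 28
q = 1608 (q = 9 + 3*533 = 9 + 1599 = 1608)
s(Q) = 28/Q
s(28)*q = (28/28)*1608 = (28*(1/28))*1608 = 1*1608 = 1608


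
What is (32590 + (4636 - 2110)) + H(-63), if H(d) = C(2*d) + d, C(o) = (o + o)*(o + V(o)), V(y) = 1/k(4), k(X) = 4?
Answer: 66742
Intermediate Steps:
V(y) = ¼ (V(y) = 1/4 = ¼)
C(o) = 2*o*(¼ + o) (C(o) = (o + o)*(o + ¼) = (2*o)*(¼ + o) = 2*o*(¼ + o))
H(d) = d + d*(1 + 8*d) (H(d) = (2*d)*(1 + 4*(2*d))/2 + d = (2*d)*(1 + 8*d)/2 + d = d*(1 + 8*d) + d = d + d*(1 + 8*d))
(32590 + (4636 - 2110)) + H(-63) = (32590 + (4636 - 2110)) + 2*(-63)*(1 + 4*(-63)) = (32590 + 2526) + 2*(-63)*(1 - 252) = 35116 + 2*(-63)*(-251) = 35116 + 31626 = 66742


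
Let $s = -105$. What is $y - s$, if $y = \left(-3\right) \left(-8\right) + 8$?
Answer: $137$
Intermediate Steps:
$y = 32$ ($y = 24 + 8 = 32$)
$y - s = 32 - -105 = 32 + 105 = 137$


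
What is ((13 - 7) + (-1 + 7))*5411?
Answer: 64932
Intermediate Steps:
((13 - 7) + (-1 + 7))*5411 = (6 + 6)*5411 = 12*5411 = 64932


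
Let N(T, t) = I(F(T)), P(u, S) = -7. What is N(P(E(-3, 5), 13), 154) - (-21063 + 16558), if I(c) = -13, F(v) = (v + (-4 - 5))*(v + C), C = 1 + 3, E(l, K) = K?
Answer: 4492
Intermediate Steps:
C = 4
F(v) = (-9 + v)*(4 + v) (F(v) = (v + (-4 - 5))*(v + 4) = (v - 9)*(4 + v) = (-9 + v)*(4 + v))
N(T, t) = -13
N(P(E(-3, 5), 13), 154) - (-21063 + 16558) = -13 - (-21063 + 16558) = -13 - 1*(-4505) = -13 + 4505 = 4492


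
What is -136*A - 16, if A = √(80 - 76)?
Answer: -288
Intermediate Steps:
A = 2 (A = √4 = 2)
-136*A - 16 = -136*2 - 16 = -272 - 16 = -288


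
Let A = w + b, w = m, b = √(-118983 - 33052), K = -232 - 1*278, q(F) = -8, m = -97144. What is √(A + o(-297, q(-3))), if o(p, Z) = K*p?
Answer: √(54326 + I*√152035) ≈ 233.08 + 0.8364*I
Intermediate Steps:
K = -510 (K = -232 - 278 = -510)
b = I*√152035 (b = √(-152035) = I*√152035 ≈ 389.92*I)
w = -97144
o(p, Z) = -510*p
A = -97144 + I*√152035 ≈ -97144.0 + 389.92*I
√(A + o(-297, q(-3))) = √((-97144 + I*√152035) - 510*(-297)) = √((-97144 + I*√152035) + 151470) = √(54326 + I*√152035)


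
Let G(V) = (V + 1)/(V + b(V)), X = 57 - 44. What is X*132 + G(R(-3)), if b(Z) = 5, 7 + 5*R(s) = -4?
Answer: 12009/7 ≈ 1715.6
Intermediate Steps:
R(s) = -11/5 (R(s) = -7/5 + (⅕)*(-4) = -7/5 - ⅘ = -11/5)
X = 13
G(V) = (1 + V)/(5 + V) (G(V) = (V + 1)/(V + 5) = (1 + V)/(5 + V))
X*132 + G(R(-3)) = 13*132 + (1 - 11/5)/(5 - 11/5) = 1716 - 6/5/(14/5) = 1716 + (5/14)*(-6/5) = 1716 - 3/7 = 12009/7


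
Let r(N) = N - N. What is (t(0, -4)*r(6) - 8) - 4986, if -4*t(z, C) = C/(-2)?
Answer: -4994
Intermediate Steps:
r(N) = 0
t(z, C) = C/8 (t(z, C) = -C/(4*(-2)) = -C*(-1)/(4*2) = -(-1)*C/8 = C/8)
(t(0, -4)*r(6) - 8) - 4986 = (((⅛)*(-4))*0 - 8) - 4986 = (-½*0 - 8) - 4986 = (0 - 8) - 4986 = -8 - 4986 = -4994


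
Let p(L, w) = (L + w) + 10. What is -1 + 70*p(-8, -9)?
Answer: -491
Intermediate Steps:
p(L, w) = 10 + L + w
-1 + 70*p(-8, -9) = -1 + 70*(10 - 8 - 9) = -1 + 70*(-7) = -1 - 490 = -491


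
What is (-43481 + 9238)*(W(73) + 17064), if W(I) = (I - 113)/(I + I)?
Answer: -42654861436/73 ≈ -5.8431e+8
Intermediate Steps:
W(I) = (-113 + I)/(2*I) (W(I) = (-113 + I)/((2*I)) = (-113 + I)*(1/(2*I)) = (-113 + I)/(2*I))
(-43481 + 9238)*(W(73) + 17064) = (-43481 + 9238)*((½)*(-113 + 73)/73 + 17064) = -34243*((½)*(1/73)*(-40) + 17064) = -34243*(-20/73 + 17064) = -34243*1245652/73 = -42654861436/73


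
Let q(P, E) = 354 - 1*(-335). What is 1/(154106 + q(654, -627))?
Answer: 1/154795 ≈ 6.4602e-6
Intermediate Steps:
q(P, E) = 689 (q(P, E) = 354 + 335 = 689)
1/(154106 + q(654, -627)) = 1/(154106 + 689) = 1/154795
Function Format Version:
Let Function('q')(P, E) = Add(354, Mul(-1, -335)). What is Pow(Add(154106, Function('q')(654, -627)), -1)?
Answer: Rational(1, 154795) ≈ 6.4602e-6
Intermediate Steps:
Function('q')(P, E) = 689 (Function('q')(P, E) = Add(354, 335) = 689)
Pow(Add(154106, Function('q')(654, -627)), -1) = Pow(Add(154106, 689), -1) = Pow(154795, -1) = Rational(1, 154795)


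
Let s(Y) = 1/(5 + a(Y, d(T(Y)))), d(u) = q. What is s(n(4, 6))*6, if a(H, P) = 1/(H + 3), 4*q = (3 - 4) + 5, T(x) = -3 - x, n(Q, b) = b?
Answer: 27/23 ≈ 1.1739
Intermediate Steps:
q = 1 (q = ((3 - 4) + 5)/4 = (-1 + 5)/4 = (1/4)*4 = 1)
d(u) = 1
a(H, P) = 1/(3 + H)
s(Y) = 1/(5 + 1/(3 + Y))
s(n(4, 6))*6 = ((3 + 6)/(16 + 5*6))*6 = (9/(16 + 30))*6 = (9/46)*6 = 27/23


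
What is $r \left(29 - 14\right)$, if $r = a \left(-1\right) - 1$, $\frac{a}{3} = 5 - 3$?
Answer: $-105$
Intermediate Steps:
$a = 6$ ($a = 3 \left(5 - 3\right) = 3 \cdot 2 = 6$)
$r = -7$ ($r = 6 \left(-1\right) - 1 = -6 - 1 = -7$)
$r \left(29 - 14\right) = - 7 \left(29 - 14\right) = \left(-7\right) 15 = -105$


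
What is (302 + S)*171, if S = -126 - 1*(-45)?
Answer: 37791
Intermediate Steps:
S = -81 (S = -126 + 45 = -81)
(302 + S)*171 = (302 - 81)*171 = 221*171 = 37791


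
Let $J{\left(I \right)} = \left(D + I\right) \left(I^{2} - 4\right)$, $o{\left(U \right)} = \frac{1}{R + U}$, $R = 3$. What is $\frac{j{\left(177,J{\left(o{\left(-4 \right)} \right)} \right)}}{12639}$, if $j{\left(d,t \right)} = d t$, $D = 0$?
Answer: $\frac{177}{4213} \approx 0.042013$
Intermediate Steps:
$o{\left(U \right)} = \frac{1}{3 + U}$
$J{\left(I \right)} = I \left(-4 + I^{2}\right)$ ($J{\left(I \right)} = \left(0 + I\right) \left(I^{2} - 4\right) = I \left(-4 + I^{2}\right)$)
$\frac{j{\left(177,J{\left(o{\left(-4 \right)} \right)} \right)}}{12639} = \frac{177 \frac{-4 + \left(\frac{1}{3 - 4}\right)^{2}}{3 - 4}}{12639} = 177 \frac{-4 + \left(\frac{1}{-1}\right)^{2}}{-1} \cdot \frac{1}{12639} = 177 \left(- (-4 + \left(-1\right)^{2})\right) \frac{1}{12639} = 177 \left(- (-4 + 1)\right) \frac{1}{12639} = 177 \left(\left(-1\right) \left(-3\right)\right) \frac{1}{12639} = 177 \cdot 3 \cdot \frac{1}{12639} = 531 \cdot \frac{1}{12639} = \frac{177}{4213}$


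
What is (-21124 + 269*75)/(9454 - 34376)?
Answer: 949/24922 ≈ 0.038079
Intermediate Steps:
(-21124 + 269*75)/(9454 - 34376) = (-21124 + 20175)/(-24922) = -949*(-1/24922) = 949/24922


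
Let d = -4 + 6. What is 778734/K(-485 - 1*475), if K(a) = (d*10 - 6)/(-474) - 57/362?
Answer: -66810704796/16043 ≈ -4.1645e+6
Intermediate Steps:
d = 2
K(a) = -16043/85794 (K(a) = (2*10 - 6)/(-474) - 57/362 = (20 - 6)*(-1/474) - 57*1/362 = 14*(-1/474) - 57/362 = -7/237 - 57/362 = -16043/85794)
778734/K(-485 - 1*475) = 778734/(-16043/85794) = 778734*(-85794/16043) = -66810704796/16043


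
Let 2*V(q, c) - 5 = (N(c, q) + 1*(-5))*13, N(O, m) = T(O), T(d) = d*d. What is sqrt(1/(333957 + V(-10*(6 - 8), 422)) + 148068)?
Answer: sqrt(329376038477645045)/1491473 ≈ 384.80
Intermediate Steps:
T(d) = d**2
N(O, m) = O**2
V(q, c) = -30 + 13*c**2/2 (V(q, c) = 5/2 + ((c**2 + 1*(-5))*13)/2 = 5/2 + ((c**2 - 5)*13)/2 = 5/2 + ((-5 + c**2)*13)/2 = 5/2 + (-65 + 13*c**2)/2 = 5/2 + (-65/2 + 13*c**2/2) = -30 + 13*c**2/2)
sqrt(1/(333957 + V(-10*(6 - 8), 422)) + 148068) = sqrt(1/(333957 + (-30 + (13/2)*422**2)) + 148068) = sqrt(1/(333957 + (-30 + (13/2)*178084)) + 148068) = sqrt(1/(333957 + (-30 + 1157546)) + 148068) = sqrt(1/(333957 + 1157516) + 148068) = sqrt(1/1491473 + 148068) = sqrt(220839424165/1491473) = sqrt(329376038477645045)/1491473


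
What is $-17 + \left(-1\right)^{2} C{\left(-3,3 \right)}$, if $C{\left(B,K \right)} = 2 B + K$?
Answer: $-20$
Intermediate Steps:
$C{\left(B,K \right)} = K + 2 B$
$-17 + \left(-1\right)^{2} C{\left(-3,3 \right)} = -17 + \left(-1\right)^{2} \left(3 + 2 \left(-3\right)\right) = -17 + 1 \left(3 - 6\right) = -17 + 1 \left(-3\right) = -17 - 3 = -20$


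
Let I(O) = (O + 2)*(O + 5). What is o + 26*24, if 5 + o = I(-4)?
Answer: 617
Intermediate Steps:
I(O) = (2 + O)*(5 + O)
o = -7 (o = -5 + (10 + (-4)² + 7*(-4)) = -5 + (10 + 16 - 28) = -5 - 2 = -7)
o + 26*24 = -7 + 26*24 = -7 + 624 = 617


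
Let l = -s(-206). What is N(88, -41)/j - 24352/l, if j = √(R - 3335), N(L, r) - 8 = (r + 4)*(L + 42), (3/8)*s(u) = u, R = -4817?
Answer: -4566/103 + 2401*I*√2038/2038 ≈ -44.33 + 53.185*I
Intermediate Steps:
s(u) = 8*u/3
N(L, r) = 8 + (4 + r)*(42 + L) (N(L, r) = 8 + (r + 4)*(L + 42) = 8 + (4 + r)*(42 + L))
j = 2*I*√2038 (j = √(-4817 - 3335) = √(-8152) = 2*I*√2038 ≈ 90.288*I)
l = 1648/3 (l = -8*(-206)/3 = -1*(-1648/3) = 1648/3 ≈ 549.33)
N(88, -41)/j - 24352/l = (176 + 4*88 + 42*(-41) + 88*(-41))/((2*I*√2038)) - 24352/1648/3 = (176 + 352 - 1722 - 3608)*(-I*√2038/4076) - 24352*3/1648 = -(-2401)*I*√2038/2038 - 4566/103 = 2401*I*√2038/2038 - 4566/103 = -4566/103 + 2401*I*√2038/2038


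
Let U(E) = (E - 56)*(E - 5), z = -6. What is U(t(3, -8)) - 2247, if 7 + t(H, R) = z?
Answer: -1005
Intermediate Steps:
t(H, R) = -13 (t(H, R) = -7 - 6 = -13)
U(E) = (-56 + E)*(-5 + E)
U(t(3, -8)) - 2247 = (280 + (-13)² - 61*(-13)) - 2247 = (280 + 169 + 793) - 2247 = 1242 - 2247 = -1005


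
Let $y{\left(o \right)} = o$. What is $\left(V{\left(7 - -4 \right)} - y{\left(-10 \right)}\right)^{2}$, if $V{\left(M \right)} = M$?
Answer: $441$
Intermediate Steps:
$\left(V{\left(7 - -4 \right)} - y{\left(-10 \right)}\right)^{2} = \left(\left(7 - -4\right) - -10\right)^{2} = \left(\left(7 + 4\right) + 10\right)^{2} = \left(11 + 10\right)^{2} = 21^{2} = 441$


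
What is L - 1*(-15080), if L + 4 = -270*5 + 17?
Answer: 13743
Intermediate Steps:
L = -1337 (L = -4 + (-270*5 + 17) = -4 + (-90*15 + 17) = -4 + (-1350 + 17) = -4 - 1333 = -1337)
L - 1*(-15080) = -1337 - 1*(-15080) = -1337 + 15080 = 13743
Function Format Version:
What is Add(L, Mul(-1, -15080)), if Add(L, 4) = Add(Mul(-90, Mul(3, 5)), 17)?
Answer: 13743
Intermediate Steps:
L = -1337 (L = Add(-4, Add(Mul(-90, Mul(3, 5)), 17)) = Add(-4, Add(Mul(-90, 15), 17)) = Add(-4, Add(-1350, 17)) = Add(-4, -1333) = -1337)
Add(L, Mul(-1, -15080)) = Add(-1337, Mul(-1, -15080)) = Add(-1337, 15080) = 13743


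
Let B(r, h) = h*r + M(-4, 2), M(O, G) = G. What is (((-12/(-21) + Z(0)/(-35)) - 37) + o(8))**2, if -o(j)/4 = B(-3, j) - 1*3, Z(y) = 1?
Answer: 4946176/1225 ≈ 4037.7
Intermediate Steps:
B(r, h) = 2 + h*r (B(r, h) = h*r + 2 = 2 + h*r)
o(j) = 4 + 12*j (o(j) = -4*((2 + j*(-3)) - 1*3) = -4*((2 - 3*j) - 3) = -4*(-1 - 3*j) = 4 + 12*j)
(((-12/(-21) + Z(0)/(-35)) - 37) + o(8))**2 = (((-12/(-21) + 1/(-35)) - 37) + (4 + 12*8))**2 = (((-12*(-1/21) + 1*(-1/35)) - 37) + (4 + 96))**2 = (((4/7 - 1/35) - 37) + 100)**2 = ((19/35 - 37) + 100)**2 = (-1276/35 + 100)**2 = (2224/35)**2 = 4946176/1225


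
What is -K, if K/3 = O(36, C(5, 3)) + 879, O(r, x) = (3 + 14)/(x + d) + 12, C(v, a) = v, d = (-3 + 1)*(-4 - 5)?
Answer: -61530/23 ≈ -2675.2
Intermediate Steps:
d = 18 (d = -2*(-9) = 18)
O(r, x) = 12 + 17/(18 + x) (O(r, x) = (3 + 14)/(x + 18) + 12 = 17/(18 + x) + 12 = 12 + 17/(18 + x))
K = 61530/23 (K = 3*((233 + 12*5)/(18 + 5) + 879) = 3*((233 + 60)/23 + 879) = 3*((1/23)*293 + 879) = 3*(293/23 + 879) = 3*(20510/23) = 61530/23 ≈ 2675.2)
-K = -1*61530/23 = -61530/23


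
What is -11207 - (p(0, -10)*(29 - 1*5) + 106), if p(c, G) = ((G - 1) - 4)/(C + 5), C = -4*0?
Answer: -11241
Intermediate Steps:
C = 0
p(c, G) = -1 + G/5 (p(c, G) = ((G - 1) - 4)/(0 + 5) = ((-1 + G) - 4)/5 = (-5 + G)*(⅕) = -1 + G/5)
-11207 - (p(0, -10)*(29 - 1*5) + 106) = -11207 - ((-1 + (⅕)*(-10))*(29 - 1*5) + 106) = -11207 - ((-1 - 2)*(29 - 5) + 106) = -11207 - (-3*24 + 106) = -11207 - (-72 + 106) = -11207 - 1*34 = -11207 - 34 = -11241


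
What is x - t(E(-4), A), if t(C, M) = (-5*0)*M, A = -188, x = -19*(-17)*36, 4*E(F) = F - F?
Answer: 11628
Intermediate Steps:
E(F) = 0 (E(F) = (F - F)/4 = (¼)*0 = 0)
x = 11628 (x = 323*36 = 11628)
t(C, M) = 0 (t(C, M) = 0*M = 0)
x - t(E(-4), A) = 11628 - 1*0 = 11628 + 0 = 11628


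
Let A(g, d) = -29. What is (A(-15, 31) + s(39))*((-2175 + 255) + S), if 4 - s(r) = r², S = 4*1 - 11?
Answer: 2979142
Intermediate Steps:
S = -7 (S = 4 - 11 = -7)
s(r) = 4 - r²
(A(-15, 31) + s(39))*((-2175 + 255) + S) = (-29 + (4 - 1*39²))*((-2175 + 255) - 7) = (-29 + (4 - 1*1521))*(-1920 - 7) = (-29 + (4 - 1521))*(-1927) = (-29 - 1517)*(-1927) = -1546*(-1927) = 2979142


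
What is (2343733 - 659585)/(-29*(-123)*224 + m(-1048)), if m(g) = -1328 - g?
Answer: 421037/199682 ≈ 2.1085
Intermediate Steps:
(2343733 - 659585)/(-29*(-123)*224 + m(-1048)) = (2343733 - 659585)/(-29*(-123)*224 + (-1328 - 1*(-1048))) = 1684148/(3567*224 + (-1328 + 1048)) = 1684148/(799008 - 280) = 1684148/798728 = 1684148*(1/798728) = 421037/199682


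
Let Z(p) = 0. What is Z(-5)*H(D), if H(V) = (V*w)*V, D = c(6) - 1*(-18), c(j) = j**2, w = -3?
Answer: 0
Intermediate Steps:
D = 54 (D = 6**2 - 1*(-18) = 36 + 18 = 54)
H(V) = -3*V**2 (H(V) = (V*(-3))*V = (-3*V)*V = -3*V**2)
Z(-5)*H(D) = 0*(-3*54**2) = 0*(-3*2916) = 0*(-8748) = 0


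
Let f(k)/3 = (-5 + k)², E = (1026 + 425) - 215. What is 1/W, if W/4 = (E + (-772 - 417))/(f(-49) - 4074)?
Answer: 2337/94 ≈ 24.862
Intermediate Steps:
E = 1236 (E = 1451 - 215 = 1236)
f(k) = 3*(-5 + k)²
W = 94/2337 (W = 4*((1236 + (-772 - 417))/(3*(-5 - 49)² - 4074)) = 4*((1236 - 1189)/(3*(-54)² - 4074)) = 4*(47/(3*2916 - 4074)) = 4*(47/(8748 - 4074)) = 4*(47/4674) = 94/2337 ≈ 0.040223)
1/W = 1/(94/2337) = 2337/94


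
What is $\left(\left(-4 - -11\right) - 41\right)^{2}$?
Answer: $1156$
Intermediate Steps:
$\left(\left(-4 - -11\right) - 41\right)^{2} = \left(\left(-4 + 11\right) - 41\right)^{2} = \left(7 - 41\right)^{2} = \left(-34\right)^{2} = 1156$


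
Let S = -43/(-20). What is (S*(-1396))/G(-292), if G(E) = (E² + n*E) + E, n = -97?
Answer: -15007/566480 ≈ -0.026492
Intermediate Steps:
S = 43/20 (S = -43*(-1/20) = 43/20 ≈ 2.1500)
G(E) = E² - 96*E (G(E) = (E² - 97*E) + E = E² - 96*E)
(S*(-1396))/G(-292) = ((43/20)*(-1396))/((-292*(-96 - 292))) = -15007/(5*((-292*(-388)))) = -15007/5/113296 = -15007/5*1/113296 = -15007/566480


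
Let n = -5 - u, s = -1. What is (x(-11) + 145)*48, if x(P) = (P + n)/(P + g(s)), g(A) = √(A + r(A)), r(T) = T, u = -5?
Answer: 287296/41 + 176*I*√2/41 ≈ 7007.2 + 6.0708*I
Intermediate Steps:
g(A) = √2*√A (g(A) = √(A + A) = √(2*A) = √2*√A)
n = 0 (n = -5 - 1*(-5) = -5 + 5 = 0)
x(P) = P/(P + I*√2) (x(P) = (P + 0)/(P + √2*√(-1)) = P/(P + √2*I) = P/(P + I*√2))
(x(-11) + 145)*48 = (-11/(-11 + I*√2) + 145)*48 = (145 - 11/(-11 + I*√2))*48 = 6960 - 528/(-11 + I*√2)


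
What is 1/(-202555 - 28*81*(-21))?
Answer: -1/154927 ≈ -6.4547e-6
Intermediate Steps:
1/(-202555 - 28*81*(-21)) = 1/(-202555 - 2268*(-21)) = 1/(-202555 + 47628) = 1/(-154927) = -1/154927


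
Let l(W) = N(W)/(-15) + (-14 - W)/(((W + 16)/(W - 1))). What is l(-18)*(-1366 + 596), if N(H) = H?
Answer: -30184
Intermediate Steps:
l(W) = -W/15 + (-1 + W)*(-14 - W)/(16 + W) (l(W) = W/(-15) + (-14 - W)/(((W + 16)/(W - 1))) = W*(-1/15) + (-14 - W)/(((16 + W)/(-1 + W))) = -W/15 + (-14 - W)/(((16 + W)/(-1 + W))) = -W/15 + (-14 - W)*((-1 + W)/(16 + W)) = -W/15 + (-1 + W)*(-14 - W)/(16 + W))
l(-18)*(-1366 + 596) = ((210 - 211*(-18) - 16*(-18)²)/(15*(16 - 18)))*(-1366 + 596) = ((1/15)*(210 + 3798 - 16*324)/(-2))*(-770) = ((1/15)*(-½)*(210 + 3798 - 5184))*(-770) = ((1/15)*(-½)*(-1176))*(-770) = (196/5)*(-770) = -30184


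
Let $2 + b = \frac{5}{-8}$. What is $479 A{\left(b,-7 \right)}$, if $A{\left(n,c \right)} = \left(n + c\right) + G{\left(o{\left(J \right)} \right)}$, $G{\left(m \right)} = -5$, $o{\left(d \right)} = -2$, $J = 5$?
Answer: $- \frac{56043}{8} \approx -7005.4$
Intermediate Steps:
$b = - \frac{21}{8}$ ($b = -2 + \frac{5}{-8} = -2 + 5 \left(- \frac{1}{8}\right) = -2 - \frac{5}{8} = - \frac{21}{8} \approx -2.625$)
$A{\left(n,c \right)} = -5 + c + n$ ($A{\left(n,c \right)} = \left(n + c\right) - 5 = \left(c + n\right) - 5 = -5 + c + n$)
$479 A{\left(b,-7 \right)} = 479 \left(-5 - 7 - \frac{21}{8}\right) = 479 \left(- \frac{117}{8}\right) = - \frac{56043}{8}$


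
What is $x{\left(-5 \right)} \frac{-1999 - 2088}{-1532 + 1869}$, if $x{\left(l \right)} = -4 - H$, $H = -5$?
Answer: $- \frac{4087}{337} \approx -12.128$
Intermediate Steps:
$x{\left(l \right)} = 1$ ($x{\left(l \right)} = -4 - -5 = -4 + 5 = 1$)
$x{\left(-5 \right)} \frac{-1999 - 2088}{-1532 + 1869} = 1 \frac{-1999 - 2088}{-1532 + 1869} = 1 \left(- \frac{4087}{337}\right) = - \frac{4087}{337}$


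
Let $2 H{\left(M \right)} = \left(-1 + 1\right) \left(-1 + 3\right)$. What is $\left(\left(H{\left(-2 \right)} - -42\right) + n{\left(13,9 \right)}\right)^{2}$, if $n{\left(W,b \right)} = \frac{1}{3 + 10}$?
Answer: $\frac{299209}{169} \approx 1770.5$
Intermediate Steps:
$n{\left(W,b \right)} = \frac{1}{13}$
$H{\left(M \right)} = 0$ ($H{\left(M \right)} = \frac{\left(-1 + 1\right) \left(-1 + 3\right)}{2} = \frac{0 \cdot 2}{2} = \frac{1}{2} \cdot 0 = 0$)
$\left(\left(H{\left(-2 \right)} - -42\right) + n{\left(13,9 \right)}\right)^{2} = \left(\left(0 - -42\right) + \frac{1}{13}\right)^{2} = \left(\left(0 + 42\right) + \frac{1}{13}\right)^{2} = \left(42 + \frac{1}{13}\right)^{2} = \left(\frac{547}{13}\right)^{2} = \frac{299209}{169}$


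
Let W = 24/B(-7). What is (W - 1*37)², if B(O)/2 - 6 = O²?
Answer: 4092529/3025 ≈ 1352.9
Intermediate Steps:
B(O) = 12 + 2*O²
W = 12/55 (W = 24/(12 + 2*(-7)²) = 24/(12 + 2*49) = 24/(12 + 98) = 24/110 = 24*(1/110) = 12/55 ≈ 0.21818)
(W - 1*37)² = (12/55 - 1*37)² = (12/55 - 37)² = (-2023/55)² = 4092529/3025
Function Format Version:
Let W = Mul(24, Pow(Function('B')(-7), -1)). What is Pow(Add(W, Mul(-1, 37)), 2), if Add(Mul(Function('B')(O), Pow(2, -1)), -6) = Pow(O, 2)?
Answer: Rational(4092529, 3025) ≈ 1352.9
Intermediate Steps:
Function('B')(O) = Add(12, Mul(2, Pow(O, 2)))
W = Rational(12, 55) (W = Mul(24, Pow(Add(12, Mul(2, Pow(-7, 2))), -1)) = Mul(24, Pow(Add(12, Mul(2, 49)), -1)) = Mul(24, Pow(Add(12, 98), -1)) = Mul(24, Pow(110, -1)) = Mul(24, Rational(1, 110)) = Rational(12, 55) ≈ 0.21818)
Pow(Add(W, Mul(-1, 37)), 2) = Pow(Add(Rational(12, 55), Mul(-1, 37)), 2) = Pow(Add(Rational(12, 55), -37), 2) = Pow(Rational(-2023, 55), 2) = Rational(4092529, 3025)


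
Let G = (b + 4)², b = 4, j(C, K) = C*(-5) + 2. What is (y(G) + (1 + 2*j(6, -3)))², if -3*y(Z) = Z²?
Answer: 18156121/9 ≈ 2.0173e+6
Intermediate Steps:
j(C, K) = 2 - 5*C (j(C, K) = -5*C + 2 = 2 - 5*C)
G = 64 (G = (4 + 4)² = 8² = 64)
y(Z) = -Z²/3
(y(G) + (1 + 2*j(6, -3)))² = (-⅓*64² + (1 + 2*(2 - 5*6)))² = (-⅓*4096 + (1 + 2*(2 - 30)))² = (-4096/3 + (1 + 2*(-28)))² = (-4096/3 + (1 - 56))² = (-4096/3 - 55)² = (-4261/3)² = 18156121/9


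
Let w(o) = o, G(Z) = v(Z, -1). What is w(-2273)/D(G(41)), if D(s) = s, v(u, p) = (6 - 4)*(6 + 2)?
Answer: -2273/16 ≈ -142.06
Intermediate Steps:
v(u, p) = 16 (v(u, p) = 2*8 = 16)
G(Z) = 16
w(-2273)/D(G(41)) = -2273/16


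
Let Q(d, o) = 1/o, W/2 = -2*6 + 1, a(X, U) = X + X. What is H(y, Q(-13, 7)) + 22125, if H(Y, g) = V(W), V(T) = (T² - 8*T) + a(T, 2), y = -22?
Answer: 22741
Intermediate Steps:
a(X, U) = 2*X
W = -22 (W = 2*(-2*6 + 1) = 2*(-12 + 1) = 2*(-11) = -22)
V(T) = T² - 6*T (V(T) = (T² - 8*T) + 2*T = T² - 6*T)
H(Y, g) = 616 (H(Y, g) = -22*(-6 - 22) = -22*(-28) = 616)
H(y, Q(-13, 7)) + 22125 = 616 + 22125 = 22741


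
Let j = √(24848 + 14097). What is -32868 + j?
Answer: -32868 + √38945 ≈ -32671.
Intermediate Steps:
j = √38945 ≈ 197.34
-32868 + j = -32868 + √38945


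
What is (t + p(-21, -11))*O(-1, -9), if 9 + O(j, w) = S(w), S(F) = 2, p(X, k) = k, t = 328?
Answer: -2219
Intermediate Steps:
O(j, w) = -7 (O(j, w) = -9 + 2 = -7)
(t + p(-21, -11))*O(-1, -9) = (328 - 11)*(-7) = 317*(-7) = -2219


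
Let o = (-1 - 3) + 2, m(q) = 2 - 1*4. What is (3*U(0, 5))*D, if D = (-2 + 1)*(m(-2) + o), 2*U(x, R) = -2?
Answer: -12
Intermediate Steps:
m(q) = -2 (m(q) = 2 - 4 = -2)
o = -2 (o = -4 + 2 = -2)
U(x, R) = -1 (U(x, R) = (1/2)*(-2) = -1)
D = 4 (D = (-2 + 1)*(-2 - 2) = -1*(-4) = 4)
(3*U(0, 5))*D = (3*(-1))*4 = -3*4 = -12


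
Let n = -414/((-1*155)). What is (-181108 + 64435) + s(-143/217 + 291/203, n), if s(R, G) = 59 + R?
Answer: -733847028/6293 ≈ -1.1661e+5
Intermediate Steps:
n = 414/155 (n = -414/(-155) = -414*(-1/155) = 414/155 ≈ 2.6710)
(-181108 + 64435) + s(-143/217 + 291/203, n) = (-181108 + 64435) + (59 + (-143/217 + 291/203)) = -116673 + (59 + (-143*1/217 + 291*(1/203))) = -116673 + (59 + (-143/217 + 291/203)) = -116673 + (59 + 4874/6293) = -116673 + 376161/6293 = -733847028/6293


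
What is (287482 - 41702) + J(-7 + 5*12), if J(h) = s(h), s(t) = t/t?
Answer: 245781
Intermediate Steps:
s(t) = 1
J(h) = 1
(287482 - 41702) + J(-7 + 5*12) = (287482 - 41702) + 1 = 245780 + 1 = 245781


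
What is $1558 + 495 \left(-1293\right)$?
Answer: $-638477$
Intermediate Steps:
$1558 + 495 \left(-1293\right) = 1558 - 640035 = -638477$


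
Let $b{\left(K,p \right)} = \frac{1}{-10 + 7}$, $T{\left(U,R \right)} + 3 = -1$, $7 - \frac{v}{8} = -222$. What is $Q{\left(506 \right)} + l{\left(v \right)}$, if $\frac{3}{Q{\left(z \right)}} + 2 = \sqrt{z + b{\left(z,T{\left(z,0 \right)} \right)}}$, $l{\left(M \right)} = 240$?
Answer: $\frac{361218}{1505} + \frac{3 \sqrt{4551}}{1505} \approx 240.15$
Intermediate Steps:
$v = 1832$ ($v = 56 - -1776 = 56 + 1776 = 1832$)
$T{\left(U,R \right)} = -4$ ($T{\left(U,R \right)} = -3 - 1 = -4$)
$b{\left(K,p \right)} = - \frac{1}{3}$ ($b{\left(K,p \right)} = \frac{1}{-3} = - \frac{1}{3}$)
$Q{\left(z \right)} = \frac{3}{-2 + \sqrt{- \frac{1}{3} + z}}$ ($Q{\left(z \right)} = \frac{3}{-2 + \sqrt{z - \frac{1}{3}}} = \frac{3}{-2 + \sqrt{- \frac{1}{3} + z}}$)
$Q{\left(506 \right)} + l{\left(v \right)} = \frac{9}{-6 + \sqrt{3} \sqrt{-1 + 3 \cdot 506}} + 240 = \frac{9}{-6 + \sqrt{3} \sqrt{-1 + 1518}} + 240 = \frac{9}{-6 + \sqrt{3} \sqrt{1517}} + 240 = \frac{9}{-6 + \sqrt{4551}} + 240 = 240 + \frac{9}{-6 + \sqrt{4551}}$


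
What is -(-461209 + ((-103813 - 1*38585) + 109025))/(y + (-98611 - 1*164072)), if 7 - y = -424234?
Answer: 247291/80779 ≈ 3.0613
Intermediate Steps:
y = 424241 (y = 7 - 1*(-424234) = 7 + 424234 = 424241)
-(-461209 + ((-103813 - 1*38585) + 109025))/(y + (-98611 - 1*164072)) = -(-461209 + ((-103813 - 1*38585) + 109025))/(424241 + (-98611 - 1*164072)) = -(-461209 + ((-103813 - 38585) + 109025))/(424241 + (-98611 - 164072)) = -(-461209 + (-142398 + 109025))/(424241 - 262683) = -(-461209 - 33373)/161558 = -(-494582)/161558 = -1*(-247291/80779) = 247291/80779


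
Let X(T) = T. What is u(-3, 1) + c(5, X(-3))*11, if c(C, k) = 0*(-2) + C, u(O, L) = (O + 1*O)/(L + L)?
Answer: 52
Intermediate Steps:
u(O, L) = O/L (u(O, L) = (O + O)/((2*L)) = (2*O)*(1/(2*L)) = O/L)
c(C, k) = C (c(C, k) = 0 + C = C)
u(-3, 1) + c(5, X(-3))*11 = -3/1 + 5*11 = -3*1 + 55 = -3 + 55 = 52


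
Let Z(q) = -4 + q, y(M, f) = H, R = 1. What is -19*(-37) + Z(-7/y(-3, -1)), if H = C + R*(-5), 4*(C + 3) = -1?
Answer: 23095/33 ≈ 699.85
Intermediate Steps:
C = -13/4 (C = -3 + (1/4)*(-1) = -3 - 1/4 = -13/4 ≈ -3.2500)
H = -33/4 (H = -13/4 + 1*(-5) = -13/4 - 5 = -33/4 ≈ -8.2500)
y(M, f) = -33/4
-19*(-37) + Z(-7/y(-3, -1)) = -19*(-37) + (-4 - 7/(-33/4)) = 703 + (-4 - 7*(-4/33)) = 703 + (-4 + 28/33) = 703 - 104/33 = 23095/33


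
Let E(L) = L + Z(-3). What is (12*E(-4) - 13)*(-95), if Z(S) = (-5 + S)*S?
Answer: -21565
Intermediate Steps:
Z(S) = S*(-5 + S)
E(L) = 24 + L (E(L) = L - 3*(-5 - 3) = L - 3*(-8) = L + 24 = 24 + L)
(12*E(-4) - 13)*(-95) = (12*(24 - 4) - 13)*(-95) = (12*20 - 13)*(-95) = (240 - 13)*(-95) = 227*(-95) = -21565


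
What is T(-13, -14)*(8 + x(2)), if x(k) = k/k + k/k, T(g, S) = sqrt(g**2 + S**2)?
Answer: 10*sqrt(365) ≈ 191.05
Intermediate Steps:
T(g, S) = sqrt(S**2 + g**2)
x(k) = 2 (x(k) = 1 + 1 = 2)
T(-13, -14)*(8 + x(2)) = sqrt((-14)**2 + (-13)**2)*(8 + 2) = sqrt(196 + 169)*10 = sqrt(365)*10 = 10*sqrt(365)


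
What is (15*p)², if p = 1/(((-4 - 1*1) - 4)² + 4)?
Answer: 9/289 ≈ 0.031142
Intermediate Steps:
p = 1/85 (p = 1/(((-4 - 1) - 4)² + 4) = 1/((-5 - 4)² + 4) = 1/((-9)² + 4) = 1/(81 + 4) = 1/85 ≈ 0.011765)
(15*p)² = (15*(1/85))² = (3/17)² = 9/289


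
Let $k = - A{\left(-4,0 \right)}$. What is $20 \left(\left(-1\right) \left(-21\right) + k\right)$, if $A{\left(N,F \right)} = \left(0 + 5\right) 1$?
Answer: $320$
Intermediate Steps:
$A{\left(N,F \right)} = 5$ ($A{\left(N,F \right)} = 5 \cdot 1 = 5$)
$k = -5$ ($k = \left(-1\right) 5 = -5$)
$20 \left(\left(-1\right) \left(-21\right) + k\right) = 20 \left(\left(-1\right) \left(-21\right) - 5\right) = 20 \left(21 - 5\right) = 20 \cdot 16 = 320$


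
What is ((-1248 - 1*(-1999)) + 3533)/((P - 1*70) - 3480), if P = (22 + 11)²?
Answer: -4284/2461 ≈ -1.7408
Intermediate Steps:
P = 1089 (P = 33² = 1089)
((-1248 - 1*(-1999)) + 3533)/((P - 1*70) - 3480) = ((-1248 - 1*(-1999)) + 3533)/((1089 - 1*70) - 3480) = ((-1248 + 1999) + 3533)/((1089 - 70) - 3480) = (751 + 3533)/(1019 - 3480) = 4284/(-2461) = 4284*(-1/2461) = -4284/2461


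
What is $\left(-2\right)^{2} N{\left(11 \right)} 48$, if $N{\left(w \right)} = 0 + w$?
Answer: $2112$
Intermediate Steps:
$N{\left(w \right)} = w$
$\left(-2\right)^{2} N{\left(11 \right)} 48 = \left(-2\right)^{2} \cdot 11 \cdot 48 = 4 \cdot 11 \cdot 48 = 44 \cdot 48 = 2112$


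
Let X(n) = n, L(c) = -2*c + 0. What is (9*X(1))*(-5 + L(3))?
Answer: -99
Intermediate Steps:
L(c) = -2*c
(9*X(1))*(-5 + L(3)) = (9*1)*(-5 - 2*3) = 9*(-5 - 6) = 9*(-11) = -99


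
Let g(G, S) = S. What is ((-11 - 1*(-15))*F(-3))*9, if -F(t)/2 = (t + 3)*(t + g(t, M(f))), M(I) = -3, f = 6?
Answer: 0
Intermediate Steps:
F(t) = -2*(-3 + t)*(3 + t) (F(t) = -2*(t + 3)*(t - 3) = -2*(3 + t)*(-3 + t) = -2*(-3 + t)*(3 + t))
((-11 - 1*(-15))*F(-3))*9 = ((-11 - 1*(-15))*(18 - 2*(-3)²))*9 = ((-11 + 15)*(18 - 2*9))*9 = (4*(18 - 18))*9 = (4*0)*9 = 0*9 = 0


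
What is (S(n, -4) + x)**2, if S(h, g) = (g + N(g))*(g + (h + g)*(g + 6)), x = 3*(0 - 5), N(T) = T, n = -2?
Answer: 12769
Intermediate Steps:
x = -15 (x = 3*(-5) = -15)
S(h, g) = 2*g*(g + (6 + g)*(g + h)) (S(h, g) = (g + g)*(g + (h + g)*(g + 6)) = (2*g)*(g + (g + h)*(6 + g)) = (2*g)*(g + (6 + g)*(g + h)) = 2*g*(g + (6 + g)*(g + h)))
(S(n, -4) + x)**2 = (2*(-4)*((-4)**2 + 6*(-2) + 7*(-4) - 4*(-2)) - 15)**2 = (2*(-4)*(16 - 12 - 28 + 8) - 15)**2 = (2*(-4)*(-16) - 15)**2 = (128 - 15)**2 = 113**2 = 12769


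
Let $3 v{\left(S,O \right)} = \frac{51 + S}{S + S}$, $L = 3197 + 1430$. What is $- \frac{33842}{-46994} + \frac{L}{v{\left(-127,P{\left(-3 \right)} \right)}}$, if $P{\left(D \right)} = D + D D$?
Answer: $\frac{41423198837}{892886} \approx 46393.0$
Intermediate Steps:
$P{\left(D \right)} = D + D^{2}$
$L = 4627$
$v{\left(S,O \right)} = \frac{51 + S}{6 S}$ ($v{\left(S,O \right)} = \frac{\left(51 + S\right) \frac{1}{S + S}}{3} = \frac{\left(51 + S\right) \frac{1}{2 S}}{3} = \frac{\frac{1}{2} \frac{1}{S} \left(51 + S\right)}{3} = \frac{51 + S}{6 S}$)
$- \frac{33842}{-46994} + \frac{L}{v{\left(-127,P{\left(-3 \right)} \right)}} = - \frac{33842}{-46994} + \frac{4627}{\frac{1}{6} \frac{1}{-127} \left(51 - 127\right)} = \left(-33842\right) \left(- \frac{1}{46994}\right) + \frac{4627}{\frac{1}{6} \left(- \frac{1}{127}\right) \left(-76\right)} = \frac{16921}{23497} + \frac{4627}{\frac{38}{381}} = \frac{16921}{23497} + 4627 \cdot \frac{381}{38} = \frac{16921}{23497} + \frac{1762887}{38} = \frac{41423198837}{892886}$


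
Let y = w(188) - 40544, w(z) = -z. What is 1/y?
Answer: -1/40732 ≈ -2.4551e-5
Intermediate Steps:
y = -40732 (y = -1*188 - 40544 = -188 - 40544 = -40732)
1/y = 1/(-40732) = -1/40732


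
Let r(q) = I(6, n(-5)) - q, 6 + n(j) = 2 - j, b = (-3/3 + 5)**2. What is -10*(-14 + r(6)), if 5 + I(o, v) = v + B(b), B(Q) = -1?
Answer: 250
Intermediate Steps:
b = 16 (b = (-3*1/3 + 5)**2 = (-1 + 5)**2 = 4**2 = 16)
n(j) = -4 - j (n(j) = -6 + (2 - j) = -4 - j)
I(o, v) = -6 + v (I(o, v) = -5 + (v - 1) = -5 + (-1 + v) = -6 + v)
r(q) = -5 - q (r(q) = (-6 + (-4 - 1*(-5))) - q = (-6 + (-4 + 5)) - q = (-6 + 1) - q = -5 - q)
-10*(-14 + r(6)) = -10*(-14 + (-5 - 1*6)) = -10*(-14 + (-5 - 6)) = -10*(-14 - 11) = -10*(-25) = 250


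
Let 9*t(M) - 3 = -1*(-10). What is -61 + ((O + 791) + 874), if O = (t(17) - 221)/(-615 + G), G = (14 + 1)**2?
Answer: 216616/135 ≈ 1604.6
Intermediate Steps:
t(M) = 13/9 (t(M) = 1/3 + (-1*(-10))/9 = 1/3 + (1/9)*10 = 1/3 + 10/9 = 13/9)
G = 225 (G = 15**2 = 225)
O = 76/135 (O = (13/9 - 221)/(-615 + 225) = -1976/9/(-390) = -1976/9*(-1/390) = 76/135 ≈ 0.56296)
-61 + ((O + 791) + 874) = -61 + ((76/135 + 791) + 874) = -61 + (106861/135 + 874) = -61 + 224851/135 = 216616/135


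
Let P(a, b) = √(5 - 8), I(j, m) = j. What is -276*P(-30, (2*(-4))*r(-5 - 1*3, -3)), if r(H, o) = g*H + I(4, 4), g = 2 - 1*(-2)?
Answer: -276*I*√3 ≈ -478.05*I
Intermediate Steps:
g = 4 (g = 2 + 2 = 4)
r(H, o) = 4 + 4*H (r(H, o) = 4*H + 4 = 4 + 4*H)
P(a, b) = I*√3 (P(a, b) = √(-3) = I*√3)
-276*P(-30, (2*(-4))*r(-5 - 1*3, -3)) = -276*I*√3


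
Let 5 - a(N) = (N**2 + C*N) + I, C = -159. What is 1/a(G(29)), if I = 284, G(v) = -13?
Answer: -1/2515 ≈ -0.00039761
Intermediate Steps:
a(N) = -279 - N**2 + 159*N (a(N) = 5 - ((N**2 - 159*N) + 284) = 5 - (284 + N**2 - 159*N) = 5 + (-284 - N**2 + 159*N) = -279 - N**2 + 159*N)
1/a(G(29)) = 1/(-279 - 1*(-13)**2 + 159*(-13)) = 1/(-279 - 1*169 - 2067) = 1/(-279 - 169 - 2067) = 1/(-2515) = -1/2515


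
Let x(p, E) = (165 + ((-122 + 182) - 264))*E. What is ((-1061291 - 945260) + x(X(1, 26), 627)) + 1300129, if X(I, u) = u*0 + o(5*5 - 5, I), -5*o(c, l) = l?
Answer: -730875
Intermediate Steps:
o(c, l) = -l/5
X(I, u) = -I/5 (X(I, u) = u*0 - I/5 = 0 - I/5 = -I/5)
x(p, E) = -39*E (x(p, E) = (165 + (60 - 264))*E = (165 - 204)*E = -39*E)
((-1061291 - 945260) + x(X(1, 26), 627)) + 1300129 = ((-1061291 - 945260) - 39*627) + 1300129 = (-2006551 - 24453) + 1300129 = -2031004 + 1300129 = -730875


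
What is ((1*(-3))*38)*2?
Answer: -228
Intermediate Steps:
((1*(-3))*38)*2 = -3*38*2 = -114*2 = -228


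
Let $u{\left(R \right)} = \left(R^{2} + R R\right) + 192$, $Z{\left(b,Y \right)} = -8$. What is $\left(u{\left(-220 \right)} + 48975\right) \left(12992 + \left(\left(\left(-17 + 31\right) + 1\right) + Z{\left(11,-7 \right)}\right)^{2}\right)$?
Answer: $1903555647$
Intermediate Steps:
$u{\left(R \right)} = 192 + 2 R^{2}$ ($u{\left(R \right)} = \left(R^{2} + R^{2}\right) + 192 = 2 R^{2} + 192 = 192 + 2 R^{2}$)
$\left(u{\left(-220 \right)} + 48975\right) \left(12992 + \left(\left(\left(-17 + 31\right) + 1\right) + Z{\left(11,-7 \right)}\right)^{2}\right) = \left(\left(192 + 2 \left(-220\right)^{2}\right) + 48975\right) \left(12992 + \left(\left(\left(-17 + 31\right) + 1\right) - 8\right)^{2}\right) = \left(\left(192 + 2 \cdot 48400\right) + 48975\right) \left(12992 + \left(\left(14 + 1\right) - 8\right)^{2}\right) = \left(\left(192 + 96800\right) + 48975\right) \left(12992 + \left(15 - 8\right)^{2}\right) = \left(96992 + 48975\right) \left(12992 + 7^{2}\right) = 145967 \left(12992 + 49\right) = 145967 \cdot 13041 = 1903555647$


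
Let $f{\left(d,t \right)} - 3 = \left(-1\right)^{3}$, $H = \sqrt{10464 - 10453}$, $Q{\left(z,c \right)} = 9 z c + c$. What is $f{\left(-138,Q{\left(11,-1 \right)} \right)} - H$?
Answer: $2 - \sqrt{11} \approx -1.3166$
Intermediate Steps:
$Q{\left(z,c \right)} = c + 9 c z$ ($Q{\left(z,c \right)} = 9 c z + c = c + 9 c z$)
$H = \sqrt{11} \approx 3.3166$
$f{\left(d,t \right)} = 2$ ($f{\left(d,t \right)} = 3 + \left(-1\right)^{3} = 3 - 1 = 2$)
$f{\left(-138,Q{\left(11,-1 \right)} \right)} - H = 2 - \sqrt{11}$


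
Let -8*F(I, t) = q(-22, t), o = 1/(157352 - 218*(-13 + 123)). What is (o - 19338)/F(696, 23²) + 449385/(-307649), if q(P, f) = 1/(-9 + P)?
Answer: -49195292718394985/10257940607 ≈ -4.7958e+6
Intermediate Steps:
o = 1/133372 (o = 1/(157352 - 218*110) = 1/(157352 - 23980) = 1/133372 ≈ 7.4978e-6)
F(I, t) = 1/248 (F(I, t) = -1/(8*(-9 - 22)) = -⅛/(-31) = -⅛*(-1/31) = 1/248)
(o - 19338)/F(696, 23²) + 449385/(-307649) = (1/133372 - 19338)/(1/248) + 449385/(-307649) = -2579147735/133372*248 + 449385*(-1/307649) = -159907159570/33343 - 449385/307649 = -49195292718394985/10257940607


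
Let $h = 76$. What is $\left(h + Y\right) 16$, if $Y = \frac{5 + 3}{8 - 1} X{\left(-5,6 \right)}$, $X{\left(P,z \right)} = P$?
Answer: $\frac{7872}{7} \approx 1124.6$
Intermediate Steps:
$Y = - \frac{40}{7}$ ($Y = \frac{5 + 3}{8 - 1} \left(-5\right) = \frac{8}{7} \left(-5\right) = - \frac{40}{7} \approx -5.7143$)
$\left(h + Y\right) 16 = \left(76 - \frac{40}{7}\right) 16 = \frac{492}{7} \cdot 16 = \frac{7872}{7}$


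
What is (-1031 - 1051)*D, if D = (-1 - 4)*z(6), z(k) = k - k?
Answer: 0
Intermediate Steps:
z(k) = 0
D = 0 (D = (-1 - 4)*0 = -5*0 = 0)
(-1031 - 1051)*D = (-1031 - 1051)*0 = -2082*0 = 0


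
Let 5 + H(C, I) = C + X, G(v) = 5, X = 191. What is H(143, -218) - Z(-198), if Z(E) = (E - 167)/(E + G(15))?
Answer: 63132/193 ≈ 327.11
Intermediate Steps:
Z(E) = (-167 + E)/(5 + E) (Z(E) = (E - 167)/(E + 5) = (-167 + E)/(5 + E))
H(C, I) = 186 + C (H(C, I) = -5 + (C + 191) = -5 + (191 + C) = 186 + C)
H(143, -218) - Z(-198) = (186 + 143) - (-167 - 198)/(5 - 198) = 329 - (-365)/(-193) = 329 - (-1)*(-365)/193 = 329 - 1*365/193 = 329 - 365/193 = 63132/193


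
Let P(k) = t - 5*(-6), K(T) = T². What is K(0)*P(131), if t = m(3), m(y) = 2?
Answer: 0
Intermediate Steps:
t = 2
P(k) = 32 (P(k) = 2 - 5*(-6) = 2 + 30 = 32)
K(0)*P(131) = 0²*32 = 0*32 = 0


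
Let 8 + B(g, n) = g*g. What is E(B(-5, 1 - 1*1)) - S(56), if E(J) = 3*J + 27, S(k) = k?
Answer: 22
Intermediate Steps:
B(g, n) = -8 + g² (B(g, n) = -8 + g*g = -8 + g²)
E(J) = 27 + 3*J
E(B(-5, 1 - 1*1)) - S(56) = (27 + 3*(-8 + (-5)²)) - 1*56 = (27 + 3*(-8 + 25)) - 56 = (27 + 3*17) - 56 = (27 + 51) - 56 = 78 - 56 = 22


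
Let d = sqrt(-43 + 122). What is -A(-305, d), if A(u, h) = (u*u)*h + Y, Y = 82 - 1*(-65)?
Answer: -147 - 93025*sqrt(79) ≈ -8.2697e+5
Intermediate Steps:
Y = 147 (Y = 82 + 65 = 147)
d = sqrt(79) ≈ 8.8882
A(u, h) = 147 + h*u**2 (A(u, h) = (u*u)*h + 147 = u**2*h + 147 = h*u**2 + 147 = 147 + h*u**2)
-A(-305, d) = -(147 + sqrt(79)*(-305)**2) = -(147 + sqrt(79)*93025) = -(147 + 93025*sqrt(79)) = -147 - 93025*sqrt(79)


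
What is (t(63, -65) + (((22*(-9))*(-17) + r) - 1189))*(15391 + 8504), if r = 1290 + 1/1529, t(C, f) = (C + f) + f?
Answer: 124220570895/1529 ≈ 8.1243e+7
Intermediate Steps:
t(C, f) = C + 2*f
r = 1972411/1529 (r = 1290 + 1/1529 = 1972411/1529 ≈ 1290.0)
(t(63, -65) + (((22*(-9))*(-17) + r) - 1189))*(15391 + 8504) = ((63 + 2*(-65)) + (((22*(-9))*(-17) + 1972411/1529) - 1189))*(15391 + 8504) = ((63 - 130) + ((-198*(-17) + 1972411/1529) - 1189))*23895 = (-67 + ((3366 + 1972411/1529) - 1189))*23895 = (-67 + (7119025/1529 - 1189))*23895 = (-67 + 5301044/1529)*23895 = (5198601/1529)*23895 = 124220570895/1529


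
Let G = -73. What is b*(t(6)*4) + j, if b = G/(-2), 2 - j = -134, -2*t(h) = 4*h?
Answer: -1616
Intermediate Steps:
t(h) = -2*h
j = 136 (j = 2 - 1*(-134) = 2 + 134 = 136)
b = 73/2 (b = -73/(-2) = -73*(-½) = 73/2 ≈ 36.500)
b*(t(6)*4) + j = 73*(-2*6*4)/2 + 136 = 73*(-12*4)/2 + 136 = (73/2)*(-48) + 136 = -1752 + 136 = -1616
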